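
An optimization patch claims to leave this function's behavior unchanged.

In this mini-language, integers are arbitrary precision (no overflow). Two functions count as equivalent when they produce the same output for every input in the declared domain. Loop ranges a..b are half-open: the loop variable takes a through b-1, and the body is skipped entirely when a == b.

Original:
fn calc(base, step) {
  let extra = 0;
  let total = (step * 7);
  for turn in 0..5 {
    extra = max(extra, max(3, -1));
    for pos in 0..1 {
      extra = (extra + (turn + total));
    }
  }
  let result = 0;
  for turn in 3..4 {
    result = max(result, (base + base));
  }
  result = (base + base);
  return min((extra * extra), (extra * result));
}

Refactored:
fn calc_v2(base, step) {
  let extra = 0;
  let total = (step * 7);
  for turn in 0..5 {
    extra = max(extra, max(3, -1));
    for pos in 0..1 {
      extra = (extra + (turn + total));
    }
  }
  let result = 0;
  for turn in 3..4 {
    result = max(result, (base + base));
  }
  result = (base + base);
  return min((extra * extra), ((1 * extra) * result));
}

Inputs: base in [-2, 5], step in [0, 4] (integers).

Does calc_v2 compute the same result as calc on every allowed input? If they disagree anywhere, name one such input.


Changes here: constant usage differs, and arithmetic usage differs; the full 40-point sweep finds no disagreement.
verdict: equivalent


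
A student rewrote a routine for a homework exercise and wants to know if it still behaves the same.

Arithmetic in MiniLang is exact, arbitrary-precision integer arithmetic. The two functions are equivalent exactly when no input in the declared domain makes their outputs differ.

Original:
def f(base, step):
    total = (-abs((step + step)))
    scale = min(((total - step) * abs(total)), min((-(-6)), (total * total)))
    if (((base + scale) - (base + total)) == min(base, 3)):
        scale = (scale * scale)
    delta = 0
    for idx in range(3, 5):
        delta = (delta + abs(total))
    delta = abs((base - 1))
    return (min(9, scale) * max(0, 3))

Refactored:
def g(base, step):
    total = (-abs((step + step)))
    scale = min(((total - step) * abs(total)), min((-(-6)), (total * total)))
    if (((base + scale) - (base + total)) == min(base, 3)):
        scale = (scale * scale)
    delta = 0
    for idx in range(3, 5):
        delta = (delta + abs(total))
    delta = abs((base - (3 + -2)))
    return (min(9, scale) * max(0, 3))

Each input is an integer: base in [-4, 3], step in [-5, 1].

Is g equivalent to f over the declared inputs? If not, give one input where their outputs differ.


Side by side, the visible changes include: constant usage differs; also arithmetic usage differs.
Spot check at base=1, step=-5 — f: total=-10, then scale=-50, then (((base + scale) - (base + total)) == min(base, 3)) is false, then delta=0, then (idx=3), then delta=10, then (idx=4), then delta=20, then delta=0, then returns -150. g: total=-10, then scale=-50, then (((base + scale) - (base + total)) == min(base, 3)) is false, then delta=0, then (idx=3), then delta=10, then (idx=4), then delta=20, then delta=0, then returns -150. Both give -150.
Every one of the 56 inputs gives matching results.
verdict: equivalent


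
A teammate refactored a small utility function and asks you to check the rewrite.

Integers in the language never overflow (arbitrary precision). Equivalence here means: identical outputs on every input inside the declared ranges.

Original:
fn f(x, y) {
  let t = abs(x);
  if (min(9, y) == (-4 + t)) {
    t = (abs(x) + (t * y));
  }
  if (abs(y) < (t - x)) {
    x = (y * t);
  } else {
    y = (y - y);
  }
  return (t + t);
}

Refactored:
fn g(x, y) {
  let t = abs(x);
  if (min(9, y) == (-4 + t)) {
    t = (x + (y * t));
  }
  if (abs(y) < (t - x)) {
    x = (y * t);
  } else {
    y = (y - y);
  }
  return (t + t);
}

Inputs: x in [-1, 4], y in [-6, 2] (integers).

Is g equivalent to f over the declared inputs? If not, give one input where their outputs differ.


Take x=-1, y=-3.
f: t becomes 1; next (min(9, y) == (-4 + t)) evaluates to true; next t becomes -2; next (abs(y) < (t - x)) evaluates to false; next y becomes 0; next final value -4
g: t becomes 1; next (min(9, y) == (-4 + t)) evaluates to true; next t becomes -4; next (abs(y) < (t - x)) evaluates to false; next y becomes 0; next final value -8
-4 != -8, so the rewrite changes behavior.
verdict: not equivalent; witness: x=-1, y=-3


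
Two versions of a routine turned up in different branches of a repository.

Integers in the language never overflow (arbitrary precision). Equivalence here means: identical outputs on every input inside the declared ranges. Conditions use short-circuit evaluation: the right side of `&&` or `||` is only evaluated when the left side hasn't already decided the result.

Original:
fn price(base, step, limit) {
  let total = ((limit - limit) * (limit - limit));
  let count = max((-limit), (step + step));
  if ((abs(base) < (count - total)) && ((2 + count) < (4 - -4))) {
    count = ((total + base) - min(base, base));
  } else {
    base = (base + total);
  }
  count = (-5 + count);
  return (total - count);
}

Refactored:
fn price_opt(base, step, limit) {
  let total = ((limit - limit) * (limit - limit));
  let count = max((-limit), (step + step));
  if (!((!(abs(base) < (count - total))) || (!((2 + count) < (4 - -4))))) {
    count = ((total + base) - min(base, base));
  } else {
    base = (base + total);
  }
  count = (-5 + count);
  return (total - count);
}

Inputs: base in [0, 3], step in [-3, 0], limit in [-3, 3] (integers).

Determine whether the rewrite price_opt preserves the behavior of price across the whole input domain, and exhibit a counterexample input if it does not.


Although boolean connective usage differs, 112/112 inputs agree.
verdict: equivalent


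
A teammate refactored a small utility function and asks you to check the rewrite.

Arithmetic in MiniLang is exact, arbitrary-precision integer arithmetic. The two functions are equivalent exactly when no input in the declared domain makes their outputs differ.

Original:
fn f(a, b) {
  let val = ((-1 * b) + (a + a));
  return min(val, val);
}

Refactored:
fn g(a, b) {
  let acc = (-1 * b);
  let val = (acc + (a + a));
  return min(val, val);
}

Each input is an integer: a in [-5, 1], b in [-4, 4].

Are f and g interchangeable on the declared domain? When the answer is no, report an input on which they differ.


This is a faithful refactor — statement counts differ; and local variable names differ, but the computed results match everywhere.
Spot check at a=-5, b=2 — f: val := -12 | result -12. g: acc := -2 | val := -12 | result -12. Both give -12.
An exhaustive pass over the 63 declared inputs shows identical outputs.
verdict: equivalent


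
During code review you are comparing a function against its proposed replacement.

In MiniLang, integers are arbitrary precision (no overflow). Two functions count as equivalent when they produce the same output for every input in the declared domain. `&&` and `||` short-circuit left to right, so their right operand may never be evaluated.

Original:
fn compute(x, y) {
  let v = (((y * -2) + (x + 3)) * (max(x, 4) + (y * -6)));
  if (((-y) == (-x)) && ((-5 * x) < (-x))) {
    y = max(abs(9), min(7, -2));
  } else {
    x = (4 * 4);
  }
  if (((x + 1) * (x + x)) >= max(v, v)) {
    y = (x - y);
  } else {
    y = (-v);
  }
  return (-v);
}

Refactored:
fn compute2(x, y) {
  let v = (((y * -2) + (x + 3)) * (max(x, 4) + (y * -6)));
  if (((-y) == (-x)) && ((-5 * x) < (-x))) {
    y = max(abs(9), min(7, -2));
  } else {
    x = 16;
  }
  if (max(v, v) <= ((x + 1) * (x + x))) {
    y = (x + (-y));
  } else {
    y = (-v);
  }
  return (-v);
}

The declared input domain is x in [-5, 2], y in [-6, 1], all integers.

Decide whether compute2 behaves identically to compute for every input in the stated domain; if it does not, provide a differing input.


Equivalent — the differences include constant usage differs; and comparison usage differs; and arithmetic usage differs, yet no declared input distinguishes the two.
As a probe, take x=-4, y=-4: compute runs v := 196 | (((-y) == (-x)) && ((-5 * x) < (-x))): false | x := 16 | (((x + 1) * (x + x)) >= max(v, v)): true | y := 20 | result -196; compute2 runs v := 196 | (((-y) == (-x)) && ((-5 * x) < (-x))): false | x := 16 | (max(v, v) <= ((x + 1) * (x + x))): true | y := 20 | result -196; both end at -196.
An exhaustive pass over the 64 declared inputs shows identical outputs.
verdict: equivalent


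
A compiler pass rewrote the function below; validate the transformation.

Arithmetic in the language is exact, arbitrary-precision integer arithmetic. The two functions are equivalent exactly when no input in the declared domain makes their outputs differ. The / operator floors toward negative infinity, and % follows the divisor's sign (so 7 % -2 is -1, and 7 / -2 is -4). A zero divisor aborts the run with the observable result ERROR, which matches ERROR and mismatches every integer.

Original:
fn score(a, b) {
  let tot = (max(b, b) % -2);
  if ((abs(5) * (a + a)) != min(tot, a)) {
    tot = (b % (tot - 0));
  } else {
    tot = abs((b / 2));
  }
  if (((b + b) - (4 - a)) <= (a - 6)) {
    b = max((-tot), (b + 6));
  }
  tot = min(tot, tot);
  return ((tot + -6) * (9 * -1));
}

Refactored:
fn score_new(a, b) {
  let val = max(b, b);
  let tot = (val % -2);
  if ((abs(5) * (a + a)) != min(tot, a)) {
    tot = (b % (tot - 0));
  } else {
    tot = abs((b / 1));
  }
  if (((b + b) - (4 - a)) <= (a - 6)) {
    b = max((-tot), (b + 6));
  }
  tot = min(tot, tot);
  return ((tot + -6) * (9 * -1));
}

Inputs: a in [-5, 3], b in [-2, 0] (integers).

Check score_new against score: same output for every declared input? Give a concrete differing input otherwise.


Input a=0, b=-2: 45 from score versus 36 from score_new.
verdict: not equivalent; witness: a=0, b=-2


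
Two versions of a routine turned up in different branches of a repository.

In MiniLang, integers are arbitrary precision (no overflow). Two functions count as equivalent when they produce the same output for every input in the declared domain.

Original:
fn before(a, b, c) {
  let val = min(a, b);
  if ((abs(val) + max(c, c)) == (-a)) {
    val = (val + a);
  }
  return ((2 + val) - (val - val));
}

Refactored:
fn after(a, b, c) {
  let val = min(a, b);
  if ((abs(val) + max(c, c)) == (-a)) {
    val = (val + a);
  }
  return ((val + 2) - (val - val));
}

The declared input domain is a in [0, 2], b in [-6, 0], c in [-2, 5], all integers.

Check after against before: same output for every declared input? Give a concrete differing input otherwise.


Side by side, the visible changes include: same computation, different form.
Spot check at a=2, b=-5, c=5 — before: val = -5; ((abs(val) + max(c, c)) == (-a)) -> false; return -3. after: val = -5; ((abs(val) + max(c, c)) == (-a)) -> false; return -3. Both give -3.
Every one of the 168 inputs gives matching results.
verdict: equivalent


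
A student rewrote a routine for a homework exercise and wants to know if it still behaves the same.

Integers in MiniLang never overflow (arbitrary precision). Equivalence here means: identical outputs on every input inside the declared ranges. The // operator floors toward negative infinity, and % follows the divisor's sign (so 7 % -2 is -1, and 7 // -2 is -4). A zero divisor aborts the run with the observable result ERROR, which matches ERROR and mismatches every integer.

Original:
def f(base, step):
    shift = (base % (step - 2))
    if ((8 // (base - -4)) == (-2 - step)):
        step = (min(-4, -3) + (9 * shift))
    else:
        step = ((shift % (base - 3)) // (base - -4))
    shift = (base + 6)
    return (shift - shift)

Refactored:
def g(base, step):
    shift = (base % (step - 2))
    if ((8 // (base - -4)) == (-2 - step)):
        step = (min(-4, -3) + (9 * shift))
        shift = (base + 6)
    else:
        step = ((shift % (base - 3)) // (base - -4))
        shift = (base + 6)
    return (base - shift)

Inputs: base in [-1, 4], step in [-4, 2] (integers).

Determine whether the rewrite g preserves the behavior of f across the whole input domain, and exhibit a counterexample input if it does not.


The rewrite breaks on base=-1, step=-4, where the results are 0 and -6.
f: shift becomes -1; next ((8 // (base - -4)) == (-2 - step)) evaluates to true; next step becomes -13; next shift becomes 5; next final value 0
g: shift becomes -1; next ((8 // (base - -4)) == (-2 - step)) evaluates to true; next step becomes -13; next shift becomes 5; next final value -6
verdict: not equivalent; witness: base=-1, step=-4


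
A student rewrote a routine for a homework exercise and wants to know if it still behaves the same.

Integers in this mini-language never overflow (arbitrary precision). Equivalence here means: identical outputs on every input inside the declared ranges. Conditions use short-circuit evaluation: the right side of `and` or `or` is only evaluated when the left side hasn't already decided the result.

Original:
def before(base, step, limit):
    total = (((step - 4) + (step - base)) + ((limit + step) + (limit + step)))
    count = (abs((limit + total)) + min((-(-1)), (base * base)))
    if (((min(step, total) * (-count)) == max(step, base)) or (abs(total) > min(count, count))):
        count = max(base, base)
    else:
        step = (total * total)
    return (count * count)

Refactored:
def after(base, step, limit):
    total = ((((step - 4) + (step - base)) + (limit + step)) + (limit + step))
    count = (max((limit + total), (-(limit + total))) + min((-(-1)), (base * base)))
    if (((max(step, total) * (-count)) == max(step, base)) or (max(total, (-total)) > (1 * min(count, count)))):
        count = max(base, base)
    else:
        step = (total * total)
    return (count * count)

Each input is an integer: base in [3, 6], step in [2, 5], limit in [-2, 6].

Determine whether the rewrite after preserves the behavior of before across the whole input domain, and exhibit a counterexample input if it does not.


Try base=6, step=2, limit=0.
before: total becomes -2; next count becomes 3; next (((min(step, total) * (-count)) == max(step, base)) or (abs(total) > min(count, count))) evaluates to true; next count becomes 6; next final value 36
after: total becomes -2; next count becomes 3; next (((max(step, total) * (-count)) == max(step, base)) or (max(total, (-total)) > (1 * min(count, count)))) evaluates to false; next step becomes 4; next final value 9
36 != 9, so the rewrite changes behavior.
verdict: not equivalent; witness: base=6, step=2, limit=0


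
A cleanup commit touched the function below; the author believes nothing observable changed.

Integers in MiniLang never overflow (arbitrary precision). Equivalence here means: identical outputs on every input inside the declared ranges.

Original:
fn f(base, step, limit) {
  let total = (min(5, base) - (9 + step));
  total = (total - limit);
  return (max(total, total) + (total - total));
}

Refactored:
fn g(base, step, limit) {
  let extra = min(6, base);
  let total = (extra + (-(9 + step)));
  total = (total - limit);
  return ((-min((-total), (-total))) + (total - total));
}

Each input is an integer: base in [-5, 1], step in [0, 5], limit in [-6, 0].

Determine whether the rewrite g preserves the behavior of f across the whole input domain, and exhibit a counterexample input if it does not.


Although `5` became `6`, no input in the stated domain can expose it; all 294 inputs agree.
verdict: equivalent


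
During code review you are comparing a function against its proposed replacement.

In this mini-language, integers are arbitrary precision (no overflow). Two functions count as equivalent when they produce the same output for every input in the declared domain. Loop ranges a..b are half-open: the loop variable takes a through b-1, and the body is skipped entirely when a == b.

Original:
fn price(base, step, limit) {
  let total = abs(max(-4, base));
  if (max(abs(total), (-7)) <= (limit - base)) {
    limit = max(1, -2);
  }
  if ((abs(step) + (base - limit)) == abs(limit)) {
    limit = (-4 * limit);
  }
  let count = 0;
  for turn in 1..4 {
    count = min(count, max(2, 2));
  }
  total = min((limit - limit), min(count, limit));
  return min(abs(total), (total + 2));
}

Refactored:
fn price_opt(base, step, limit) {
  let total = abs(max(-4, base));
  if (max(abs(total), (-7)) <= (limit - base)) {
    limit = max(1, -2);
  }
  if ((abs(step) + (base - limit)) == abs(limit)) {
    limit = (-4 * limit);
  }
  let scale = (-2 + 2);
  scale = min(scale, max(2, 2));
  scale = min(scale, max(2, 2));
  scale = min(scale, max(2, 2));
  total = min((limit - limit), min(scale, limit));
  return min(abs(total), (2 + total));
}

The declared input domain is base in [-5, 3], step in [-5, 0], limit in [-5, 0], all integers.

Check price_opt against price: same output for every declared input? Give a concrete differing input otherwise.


Although statement counts differ; and constant usage differs; and loop structure differs; and min/max/abs usage differs; and local variable names differ; and arithmetic usage differs, 324/324 inputs agree.
verdict: equivalent


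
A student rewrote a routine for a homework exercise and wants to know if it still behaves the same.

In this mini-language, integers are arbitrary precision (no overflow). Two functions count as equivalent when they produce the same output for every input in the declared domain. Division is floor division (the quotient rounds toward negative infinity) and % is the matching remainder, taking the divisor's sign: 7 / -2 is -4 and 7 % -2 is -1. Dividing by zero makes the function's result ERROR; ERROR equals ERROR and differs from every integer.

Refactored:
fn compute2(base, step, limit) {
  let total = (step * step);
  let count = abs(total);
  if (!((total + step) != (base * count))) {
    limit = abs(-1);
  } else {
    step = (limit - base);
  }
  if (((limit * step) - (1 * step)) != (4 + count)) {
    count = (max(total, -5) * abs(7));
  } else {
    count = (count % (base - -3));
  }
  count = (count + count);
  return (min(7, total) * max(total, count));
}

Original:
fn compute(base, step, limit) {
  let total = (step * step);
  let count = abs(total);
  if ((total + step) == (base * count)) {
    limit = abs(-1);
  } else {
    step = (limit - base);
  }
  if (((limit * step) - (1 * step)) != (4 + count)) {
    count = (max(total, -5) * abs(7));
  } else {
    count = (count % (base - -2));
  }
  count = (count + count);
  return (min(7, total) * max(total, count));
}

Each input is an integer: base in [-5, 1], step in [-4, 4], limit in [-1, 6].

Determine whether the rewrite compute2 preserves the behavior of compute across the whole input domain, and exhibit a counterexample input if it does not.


Take base=-3, step=-1, limit=2.
compute: total := 1 | count := 1 | ((total + step) == (base * count)): false | step := 5 | (((limit * step) - (1 * step)) != (4 + count)): false | count := 0 | count := 0 | result 1
compute2: total := 1 | count := 1 | (!((total + step) != (base * count))): false | step := 5 | (((limit * step) - (1 * step)) != (4 + count)): false | divide-by-zero, output ERROR
1 vs ERROR — the two versions disagree here.
verdict: not equivalent; witness: base=-3, step=-1, limit=2


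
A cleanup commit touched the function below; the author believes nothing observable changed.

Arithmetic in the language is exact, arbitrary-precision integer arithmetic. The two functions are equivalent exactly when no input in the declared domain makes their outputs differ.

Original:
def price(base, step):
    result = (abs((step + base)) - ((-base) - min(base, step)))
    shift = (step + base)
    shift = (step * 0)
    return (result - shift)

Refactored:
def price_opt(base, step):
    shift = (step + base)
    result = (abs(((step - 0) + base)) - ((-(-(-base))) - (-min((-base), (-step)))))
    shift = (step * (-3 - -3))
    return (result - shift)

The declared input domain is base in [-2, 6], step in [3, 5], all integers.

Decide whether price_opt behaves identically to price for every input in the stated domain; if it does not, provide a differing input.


Try base=-2, step=3.
price: result := -3 | shift := 1 | shift := 0 | result -3
price_opt: shift := 1 | result := 2 | shift := 0 | result 2
-3 vs 2 — the two versions disagree here.
verdict: not equivalent; witness: base=-2, step=3


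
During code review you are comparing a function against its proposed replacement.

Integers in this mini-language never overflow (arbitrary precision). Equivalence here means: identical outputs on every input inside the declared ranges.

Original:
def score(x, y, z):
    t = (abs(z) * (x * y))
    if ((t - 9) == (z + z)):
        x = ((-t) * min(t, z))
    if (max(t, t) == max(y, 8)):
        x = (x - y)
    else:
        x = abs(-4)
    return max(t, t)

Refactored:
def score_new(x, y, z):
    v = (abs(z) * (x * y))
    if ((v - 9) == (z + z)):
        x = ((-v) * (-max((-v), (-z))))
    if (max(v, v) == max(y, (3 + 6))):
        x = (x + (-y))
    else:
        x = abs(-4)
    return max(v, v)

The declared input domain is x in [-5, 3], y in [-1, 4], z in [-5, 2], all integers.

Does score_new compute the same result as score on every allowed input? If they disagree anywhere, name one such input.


Equivalent. The suspicious-looking change has no observable effect anywhere in the declared ranges.
Checked all 432 inputs in the declared domain: the outputs agree on every one.
Spot check at x=0, y=3, z=-1 — score: t becomes 0; next ((t - 9) == (z + z)) evaluates to false; next (max(t, t) == max(y, 8)) evaluates to false; next x becomes 4; next final value 0. score_new: v becomes 0; next ((v - 9) == (z + z)) evaluates to false; next (max(v, v) == max(y, (3 + 6))) evaluates to false; next x becomes 4; next final value 0. Both give 0.
verdict: equivalent


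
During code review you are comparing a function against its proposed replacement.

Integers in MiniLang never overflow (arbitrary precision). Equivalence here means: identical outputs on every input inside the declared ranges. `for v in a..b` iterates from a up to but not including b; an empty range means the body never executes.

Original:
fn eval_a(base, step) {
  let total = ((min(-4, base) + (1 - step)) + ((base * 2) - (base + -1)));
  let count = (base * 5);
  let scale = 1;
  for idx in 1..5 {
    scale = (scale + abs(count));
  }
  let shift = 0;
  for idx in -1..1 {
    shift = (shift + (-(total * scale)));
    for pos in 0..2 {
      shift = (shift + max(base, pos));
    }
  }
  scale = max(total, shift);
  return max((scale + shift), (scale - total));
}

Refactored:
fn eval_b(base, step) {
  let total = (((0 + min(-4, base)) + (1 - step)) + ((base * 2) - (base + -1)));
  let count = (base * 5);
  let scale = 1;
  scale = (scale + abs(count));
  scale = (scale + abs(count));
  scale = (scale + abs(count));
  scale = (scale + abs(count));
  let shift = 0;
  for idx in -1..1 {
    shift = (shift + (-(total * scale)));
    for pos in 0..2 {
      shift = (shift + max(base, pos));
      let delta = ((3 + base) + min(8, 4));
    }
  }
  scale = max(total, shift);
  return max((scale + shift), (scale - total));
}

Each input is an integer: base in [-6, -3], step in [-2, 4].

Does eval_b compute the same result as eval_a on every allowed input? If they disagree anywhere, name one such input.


Reading the diff, among the changes: min/max/abs usage differs, plus statement counts differ, plus arithmetic usage differs, plus loop structure differs, plus constant usage differs, plus local variable names differ.
Tracing base=-5, step=1: eval_a: total becomes -9; next count becomes -25; next scale becomes 1; next at idx=1:; next scale becomes 26; next at idx=2:; next scale becomes 51; next at idx=3:; next scale becomes 76; next at idx=4:; next scale becomes 101; next shift becomes 0; next at idx=-1:; next shift becomes 909; next at pos=0:; next shift becomes 909; next at pos=1:; next shift becomes 910; next at idx=0:; next shift becomes 1819; next at pos=0:; next shift becomes 1819; next at pos=1:; next shift becomes 1820; next scale becomes 1820; next final value 3640 | eval_b: total becomes -9; next count becomes -25; next scale becomes 1; next scale becomes 26; next scale becomes 51; next scale becomes 76; next scale becomes 101; next shift becomes 0; next at idx=-1:; next shift becomes 909; next at pos=0:; next shift becomes 909; next delta becomes 2; next at pos=1:; next shift becomes 910; next delta becomes 2; next at idx=0:; next shift becomes 1819; next at pos=0:; next shift becomes 1819; next delta becomes 2; next at pos=1:; next shift becomes 1820; next delta becomes 2; next scale becomes 1820; next final value 3640 — matching result 3640.
Across all 28 domain points the two functions coincide.
verdict: equivalent


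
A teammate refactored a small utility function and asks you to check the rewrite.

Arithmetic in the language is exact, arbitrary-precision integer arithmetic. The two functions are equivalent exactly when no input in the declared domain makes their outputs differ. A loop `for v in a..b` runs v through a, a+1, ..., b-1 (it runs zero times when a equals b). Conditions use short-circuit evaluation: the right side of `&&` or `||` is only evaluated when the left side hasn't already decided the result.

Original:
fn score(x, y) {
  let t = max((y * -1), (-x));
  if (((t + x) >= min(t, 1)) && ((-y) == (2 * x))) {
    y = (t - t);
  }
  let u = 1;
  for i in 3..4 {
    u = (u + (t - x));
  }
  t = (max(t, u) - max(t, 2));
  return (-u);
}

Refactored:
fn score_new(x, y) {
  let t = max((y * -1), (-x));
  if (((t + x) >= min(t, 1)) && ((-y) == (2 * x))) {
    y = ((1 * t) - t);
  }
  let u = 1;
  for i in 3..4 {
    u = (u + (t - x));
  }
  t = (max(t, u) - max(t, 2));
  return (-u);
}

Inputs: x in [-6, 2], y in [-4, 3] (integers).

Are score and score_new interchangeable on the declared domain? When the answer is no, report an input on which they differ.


Behavior is preserved: although constant usage differs; arithmetic usage differs, the outputs never diverge.
One worked example (x=-5, y=2) — score: t=5, then (((t + x) >= min(t, 1)) && ((-y) == (2 * x))) is false, then u=1, then (i=3), then u=11, then t=6, then returns -11; score_new: t=5, then (((t + x) >= min(t, 1)) && ((-y) == (2 * x))) is false, then u=1, then (i=3), then u=11, then t=6, then returns -11; agreement on -11.
Across all 72 domain points the two functions coincide.
verdict: equivalent


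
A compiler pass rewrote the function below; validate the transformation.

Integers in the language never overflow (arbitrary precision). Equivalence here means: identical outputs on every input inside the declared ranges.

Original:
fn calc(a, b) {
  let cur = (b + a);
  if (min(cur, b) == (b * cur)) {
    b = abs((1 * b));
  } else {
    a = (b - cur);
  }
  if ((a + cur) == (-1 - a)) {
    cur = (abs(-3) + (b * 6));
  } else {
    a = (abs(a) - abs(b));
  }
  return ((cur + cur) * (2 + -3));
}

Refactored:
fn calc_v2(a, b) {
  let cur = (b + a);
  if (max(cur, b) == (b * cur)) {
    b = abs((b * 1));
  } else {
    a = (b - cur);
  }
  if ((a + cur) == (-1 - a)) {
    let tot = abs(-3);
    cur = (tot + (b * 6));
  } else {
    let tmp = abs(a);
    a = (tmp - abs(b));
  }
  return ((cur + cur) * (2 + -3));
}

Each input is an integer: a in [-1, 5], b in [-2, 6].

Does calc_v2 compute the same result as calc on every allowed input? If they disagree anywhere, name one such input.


a=-1, b=2 yields -2 from calc but -30 from calc_v2.
verdict: not equivalent; witness: a=-1, b=2


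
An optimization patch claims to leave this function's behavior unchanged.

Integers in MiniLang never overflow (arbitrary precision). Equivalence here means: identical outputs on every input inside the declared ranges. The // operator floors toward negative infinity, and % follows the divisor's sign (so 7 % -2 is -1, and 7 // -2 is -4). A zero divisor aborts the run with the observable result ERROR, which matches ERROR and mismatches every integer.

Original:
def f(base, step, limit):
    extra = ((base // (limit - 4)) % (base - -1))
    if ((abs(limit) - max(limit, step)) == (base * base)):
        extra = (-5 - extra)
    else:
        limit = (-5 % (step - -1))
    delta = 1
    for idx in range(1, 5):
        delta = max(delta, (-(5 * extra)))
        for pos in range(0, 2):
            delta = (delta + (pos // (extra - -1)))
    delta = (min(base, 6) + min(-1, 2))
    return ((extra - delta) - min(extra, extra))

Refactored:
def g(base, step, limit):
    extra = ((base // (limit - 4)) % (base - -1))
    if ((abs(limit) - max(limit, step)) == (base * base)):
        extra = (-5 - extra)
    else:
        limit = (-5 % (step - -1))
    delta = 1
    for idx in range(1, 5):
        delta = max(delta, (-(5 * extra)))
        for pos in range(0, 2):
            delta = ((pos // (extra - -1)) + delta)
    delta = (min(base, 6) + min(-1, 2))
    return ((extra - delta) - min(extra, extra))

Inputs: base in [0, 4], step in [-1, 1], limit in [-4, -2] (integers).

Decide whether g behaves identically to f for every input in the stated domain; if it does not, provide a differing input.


This is a faithful refactor — same computation, different form, but the computed results match everywhere.
One worked example (base=2, step=0, limit=-3) — f: extra becomes 2; next ((abs(limit) - max(limit, step)) == (base * base)) evaluates to false; next limit becomes 0; next delta becomes 1; next at idx=1:; next delta becomes 1; next at pos=0:; next delta becomes 1; next at pos=1:; next delta becomes 1; next at idx=2:; next delta becomes 1; next at pos=0:; next delta becomes 1; next at pos=1:; next delta becomes 1; next at idx=3:; next delta becomes 1; next at pos=0:; next delta becomes 1; next at pos=1:; next delta becomes 1; next at idx=4:; next delta becomes 1; next at pos=0:; next delta becomes 1; next at pos=1:; next delta becomes 1; next delta becomes 1; next final value -1; g: extra becomes 2; next ((abs(limit) - max(limit, step)) == (base * base)) evaluates to false; next limit becomes 0; next delta becomes 1; next at idx=1:; next delta becomes 1; next at pos=0:; next delta becomes 1; next at pos=1:; next delta becomes 1; next at idx=2:; next delta becomes 1; next at pos=0:; next delta becomes 1; next at pos=1:; next delta becomes 1; next at idx=3:; next delta becomes 1; next at pos=0:; next delta becomes 1; next at pos=1:; next delta becomes 1; next at idx=4:; next delta becomes 1; next at pos=0:; next delta becomes 1; next at pos=1:; next delta becomes 1; next delta becomes 1; next final value -1; agreement on -1.
Every one of the 45 inputs gives matching results.
verdict: equivalent


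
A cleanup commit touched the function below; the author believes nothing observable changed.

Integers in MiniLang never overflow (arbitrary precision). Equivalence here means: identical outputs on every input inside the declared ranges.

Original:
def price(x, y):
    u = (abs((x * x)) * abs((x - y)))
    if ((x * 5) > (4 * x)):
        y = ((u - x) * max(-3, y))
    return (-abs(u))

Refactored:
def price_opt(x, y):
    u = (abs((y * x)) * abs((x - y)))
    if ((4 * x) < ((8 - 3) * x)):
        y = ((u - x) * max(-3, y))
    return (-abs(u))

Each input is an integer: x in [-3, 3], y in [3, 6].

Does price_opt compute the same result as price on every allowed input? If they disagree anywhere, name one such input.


Evaluate both at x=-3, y=4.
price: u = 63; ((x * 5) > (4 * x)) -> false; return -63
price_opt: u = 84; ((4 * x) < ((8 - 3) * x)) -> false; return -84
-63 and -84 differ, so these are not the same function on this domain.
verdict: not equivalent; witness: x=-3, y=4


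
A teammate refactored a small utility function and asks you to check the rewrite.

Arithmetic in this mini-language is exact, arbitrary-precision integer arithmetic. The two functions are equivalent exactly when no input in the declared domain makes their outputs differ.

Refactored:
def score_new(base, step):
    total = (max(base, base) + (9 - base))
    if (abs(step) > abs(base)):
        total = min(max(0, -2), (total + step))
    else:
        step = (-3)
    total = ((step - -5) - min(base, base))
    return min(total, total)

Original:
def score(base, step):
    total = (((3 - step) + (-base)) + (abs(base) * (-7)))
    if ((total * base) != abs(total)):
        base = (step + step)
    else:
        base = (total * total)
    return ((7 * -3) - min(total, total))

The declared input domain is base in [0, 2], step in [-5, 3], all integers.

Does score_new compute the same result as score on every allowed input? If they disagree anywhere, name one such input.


Take base=0, step=-5.
score: total=8, then ((total * base) != abs(total)) is true, then base=-10, then returns -29
score_new: total=9, then (abs(step) > abs(base)) is true, then total=0, then total=0, then returns 0
-29 against 0: the behavior changed.
verdict: not equivalent; witness: base=0, step=-5


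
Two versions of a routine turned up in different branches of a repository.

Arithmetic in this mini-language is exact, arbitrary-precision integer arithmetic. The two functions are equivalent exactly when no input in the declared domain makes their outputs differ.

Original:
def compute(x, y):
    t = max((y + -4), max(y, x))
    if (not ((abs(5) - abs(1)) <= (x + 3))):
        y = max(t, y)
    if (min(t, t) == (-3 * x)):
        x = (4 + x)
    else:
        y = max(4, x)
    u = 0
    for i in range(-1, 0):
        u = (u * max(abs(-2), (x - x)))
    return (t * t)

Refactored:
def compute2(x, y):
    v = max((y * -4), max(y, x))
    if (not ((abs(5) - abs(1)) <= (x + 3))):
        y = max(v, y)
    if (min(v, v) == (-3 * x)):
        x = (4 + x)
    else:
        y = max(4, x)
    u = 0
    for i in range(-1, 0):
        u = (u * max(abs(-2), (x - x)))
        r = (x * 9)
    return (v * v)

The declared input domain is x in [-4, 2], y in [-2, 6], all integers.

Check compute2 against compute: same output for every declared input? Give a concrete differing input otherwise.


Run the pair on x=-4, y=-2.
compute: t := -2 | (not ((abs(5) - abs(1)) <= (x + 3))): true | y := -2 | (min(t, t) == (-3 * x)): false | y := 4 | u := 0 | iter i=-1: | u := 0 | result 4
compute2: v := 8 | (not ((abs(5) - abs(1)) <= (x + 3))): true | y := 8 | (min(v, v) == (-3 * x)): false | y := 4 | u := 0 | iter i=-1: | u := 0 | r := -36 | result 64
4 vs 64 — the two versions disagree here.
verdict: not equivalent; witness: x=-4, y=-2


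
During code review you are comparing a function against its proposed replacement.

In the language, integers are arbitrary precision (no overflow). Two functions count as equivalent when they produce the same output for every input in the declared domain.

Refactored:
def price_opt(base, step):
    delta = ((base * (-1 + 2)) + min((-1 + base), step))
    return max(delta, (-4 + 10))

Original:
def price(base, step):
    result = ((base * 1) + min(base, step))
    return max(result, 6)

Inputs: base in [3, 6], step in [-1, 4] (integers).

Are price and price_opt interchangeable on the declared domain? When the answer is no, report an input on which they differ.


Take base=4, step=4.
price: result = 8; return 8
price_opt: delta = 7; return 7
8 != 7, so the rewrite changes behavior.
verdict: not equivalent; witness: base=4, step=4


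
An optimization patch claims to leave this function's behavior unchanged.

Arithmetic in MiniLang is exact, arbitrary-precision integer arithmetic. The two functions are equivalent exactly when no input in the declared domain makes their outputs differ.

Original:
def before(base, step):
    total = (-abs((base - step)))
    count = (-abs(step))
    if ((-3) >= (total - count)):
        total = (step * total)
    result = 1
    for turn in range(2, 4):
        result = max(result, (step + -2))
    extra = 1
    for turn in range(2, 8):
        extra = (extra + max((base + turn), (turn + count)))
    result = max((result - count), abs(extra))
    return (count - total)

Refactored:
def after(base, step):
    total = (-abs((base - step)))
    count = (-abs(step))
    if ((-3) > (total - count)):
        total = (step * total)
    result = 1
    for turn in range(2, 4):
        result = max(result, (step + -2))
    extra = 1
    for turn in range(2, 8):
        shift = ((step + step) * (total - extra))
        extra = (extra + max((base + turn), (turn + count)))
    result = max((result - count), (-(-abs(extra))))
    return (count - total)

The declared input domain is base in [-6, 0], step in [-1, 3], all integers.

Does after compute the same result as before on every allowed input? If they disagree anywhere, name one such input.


The rewrite breaks on base=-5, step=-1, where the results are -5 and 3.
before: total becomes -4; next count becomes -1; next ((-3) >= (total - count)) evaluates to true; next total becomes 4; next result becomes 1; next at turn=2:; next result becomes 1; next at turn=3:; next result becomes 1; next extra becomes 1; next at turn=2:; next extra becomes 2; next at turn=3:; next extra becomes 4; next at turn=4:; next extra becomes 7; next at turn=5:; next extra becomes 11; next at turn=6:; next extra becomes 16; next at turn=7:; next extra becomes 22; next result becomes 22; next final value -5
after: total becomes -4; next count becomes -1; next ((-3) > (total - count)) evaluates to false; next result becomes 1; next at turn=2:; next result becomes 1; next at turn=3:; next result becomes 1; next extra becomes 1; next at turn=2:; next shift becomes 10; next extra becomes 2; next at turn=3:; next shift becomes 12; next extra becomes 4; next at turn=4:; next shift becomes 16; next extra becomes 7; next at turn=5:; next shift becomes 22; next extra becomes 11; next at turn=6:; next shift becomes 30; next extra becomes 16; next at turn=7:; next shift becomes 40; next extra becomes 22; next result becomes 22; next final value 3
verdict: not equivalent; witness: base=-5, step=-1


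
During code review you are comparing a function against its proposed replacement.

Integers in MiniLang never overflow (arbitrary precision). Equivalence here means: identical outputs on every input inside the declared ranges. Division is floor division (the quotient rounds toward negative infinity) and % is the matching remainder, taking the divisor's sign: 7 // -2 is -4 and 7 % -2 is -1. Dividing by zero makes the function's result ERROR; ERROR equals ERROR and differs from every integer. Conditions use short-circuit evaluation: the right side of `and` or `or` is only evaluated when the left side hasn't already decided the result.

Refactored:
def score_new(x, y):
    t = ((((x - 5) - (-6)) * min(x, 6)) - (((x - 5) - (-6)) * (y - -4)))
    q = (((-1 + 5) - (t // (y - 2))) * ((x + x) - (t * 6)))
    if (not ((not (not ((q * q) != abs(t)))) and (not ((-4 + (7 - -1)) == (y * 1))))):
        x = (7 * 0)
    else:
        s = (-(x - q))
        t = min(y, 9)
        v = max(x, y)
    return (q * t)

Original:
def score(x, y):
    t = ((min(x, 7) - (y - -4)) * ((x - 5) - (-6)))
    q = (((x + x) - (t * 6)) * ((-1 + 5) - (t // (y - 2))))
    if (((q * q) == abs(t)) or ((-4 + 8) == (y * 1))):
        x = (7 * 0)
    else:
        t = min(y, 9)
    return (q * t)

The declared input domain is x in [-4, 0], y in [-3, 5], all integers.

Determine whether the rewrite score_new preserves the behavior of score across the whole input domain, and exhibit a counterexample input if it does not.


Equivalent. Although `7` became `6`, no input in the stated domain can expose it.
Every one of the 45 inputs gives matching results.
Spot check at x=-4, y=4 — score: t becomes 36; next q becomes 3136; next (((q * q) == abs(t)) or ((-4 + 8) == (y * 1))) evaluates to true; next x becomes 0; next final value 112896. score_new: t becomes 36; next q becomes 3136; next (not ((not (not ((q * q) != abs(t)))) and (not ((-4 + (7 - -1)) == (y * 1))))) evaluates to true; next x becomes 0; next final value 112896. Both give 112896.
verdict: equivalent


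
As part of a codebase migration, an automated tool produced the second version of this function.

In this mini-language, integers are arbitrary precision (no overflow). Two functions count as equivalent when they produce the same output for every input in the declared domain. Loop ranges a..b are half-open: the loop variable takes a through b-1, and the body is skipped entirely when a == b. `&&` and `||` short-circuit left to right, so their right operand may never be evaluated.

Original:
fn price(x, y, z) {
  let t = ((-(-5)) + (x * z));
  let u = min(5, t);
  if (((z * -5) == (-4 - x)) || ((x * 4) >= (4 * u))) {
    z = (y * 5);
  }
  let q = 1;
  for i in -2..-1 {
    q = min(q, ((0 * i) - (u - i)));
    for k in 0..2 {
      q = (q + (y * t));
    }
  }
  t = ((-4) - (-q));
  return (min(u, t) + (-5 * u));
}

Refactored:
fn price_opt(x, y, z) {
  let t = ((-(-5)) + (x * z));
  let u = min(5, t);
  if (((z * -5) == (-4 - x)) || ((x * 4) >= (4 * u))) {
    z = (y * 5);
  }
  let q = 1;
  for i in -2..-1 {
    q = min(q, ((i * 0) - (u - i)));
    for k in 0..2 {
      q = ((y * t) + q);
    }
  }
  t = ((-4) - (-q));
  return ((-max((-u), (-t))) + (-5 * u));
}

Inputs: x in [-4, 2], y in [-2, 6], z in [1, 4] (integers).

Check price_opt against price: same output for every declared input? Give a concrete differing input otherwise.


Equivalent — the differences include min/max/abs usage differs, yet no declared input distinguishes the two.
One worked example (x=2, y=1, z=3) — price: t becomes 11; next u becomes 5; next (((z * -5) == (-4 - x)) || ((x * 4) >= (4 * u))) evaluates to false; next q becomes 1; next at i=-2:; next q becomes -7; next at k=0:; next q becomes 4; next at k=1:; next q becomes 15; next t becomes 11; next final value -20; price_opt: t becomes 11; next u becomes 5; next (((z * -5) == (-4 - x)) || ((x * 4) >= (4 * u))) evaluates to false; next q becomes 1; next at i=-2:; next q becomes -7; next at k=0:; next q becomes 4; next at k=1:; next q becomes 15; next t becomes 11; next final value -20; agreement on -20.
Every one of the 252 inputs gives matching results.
verdict: equivalent
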